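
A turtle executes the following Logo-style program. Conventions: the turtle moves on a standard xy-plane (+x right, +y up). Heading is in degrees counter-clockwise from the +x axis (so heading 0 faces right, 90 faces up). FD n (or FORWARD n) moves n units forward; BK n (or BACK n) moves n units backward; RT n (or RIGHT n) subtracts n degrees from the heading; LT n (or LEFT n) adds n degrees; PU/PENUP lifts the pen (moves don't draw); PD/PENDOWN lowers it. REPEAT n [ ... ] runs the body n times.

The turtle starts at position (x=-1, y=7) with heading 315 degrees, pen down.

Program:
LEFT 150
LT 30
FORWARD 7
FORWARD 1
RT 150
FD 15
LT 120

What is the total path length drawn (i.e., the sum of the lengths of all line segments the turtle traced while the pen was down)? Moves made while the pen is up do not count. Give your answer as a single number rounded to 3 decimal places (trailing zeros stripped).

Executing turtle program step by step:
Start: pos=(-1,7), heading=315, pen down
LT 150: heading 315 -> 105
LT 30: heading 105 -> 135
FD 7: (-1,7) -> (-5.95,11.95) [heading=135, draw]
FD 1: (-5.95,11.95) -> (-6.657,12.657) [heading=135, draw]
RT 150: heading 135 -> 345
FD 15: (-6.657,12.657) -> (7.832,8.775) [heading=345, draw]
LT 120: heading 345 -> 105
Final: pos=(7.832,8.775), heading=105, 3 segment(s) drawn

Segment lengths:
  seg 1: (-1,7) -> (-5.95,11.95), length = 7
  seg 2: (-5.95,11.95) -> (-6.657,12.657), length = 1
  seg 3: (-6.657,12.657) -> (7.832,8.775), length = 15
Total = 23

Answer: 23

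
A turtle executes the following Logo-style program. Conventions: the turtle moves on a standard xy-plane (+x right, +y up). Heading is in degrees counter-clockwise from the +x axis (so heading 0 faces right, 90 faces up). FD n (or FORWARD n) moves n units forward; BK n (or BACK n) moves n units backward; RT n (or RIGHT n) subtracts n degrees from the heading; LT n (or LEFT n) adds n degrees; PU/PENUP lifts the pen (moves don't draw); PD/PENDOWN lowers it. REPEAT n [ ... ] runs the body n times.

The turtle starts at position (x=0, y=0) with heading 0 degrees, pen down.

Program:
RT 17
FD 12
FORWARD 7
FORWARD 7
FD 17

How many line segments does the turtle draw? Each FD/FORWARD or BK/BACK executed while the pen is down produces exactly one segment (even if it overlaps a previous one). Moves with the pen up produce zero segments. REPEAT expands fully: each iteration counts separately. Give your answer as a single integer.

Executing turtle program step by step:
Start: pos=(0,0), heading=0, pen down
RT 17: heading 0 -> 343
FD 12: (0,0) -> (11.476,-3.508) [heading=343, draw]
FD 7: (11.476,-3.508) -> (18.17,-5.555) [heading=343, draw]
FD 7: (18.17,-5.555) -> (24.864,-7.602) [heading=343, draw]
FD 17: (24.864,-7.602) -> (41.121,-12.572) [heading=343, draw]
Final: pos=(41.121,-12.572), heading=343, 4 segment(s) drawn
Segments drawn: 4

Answer: 4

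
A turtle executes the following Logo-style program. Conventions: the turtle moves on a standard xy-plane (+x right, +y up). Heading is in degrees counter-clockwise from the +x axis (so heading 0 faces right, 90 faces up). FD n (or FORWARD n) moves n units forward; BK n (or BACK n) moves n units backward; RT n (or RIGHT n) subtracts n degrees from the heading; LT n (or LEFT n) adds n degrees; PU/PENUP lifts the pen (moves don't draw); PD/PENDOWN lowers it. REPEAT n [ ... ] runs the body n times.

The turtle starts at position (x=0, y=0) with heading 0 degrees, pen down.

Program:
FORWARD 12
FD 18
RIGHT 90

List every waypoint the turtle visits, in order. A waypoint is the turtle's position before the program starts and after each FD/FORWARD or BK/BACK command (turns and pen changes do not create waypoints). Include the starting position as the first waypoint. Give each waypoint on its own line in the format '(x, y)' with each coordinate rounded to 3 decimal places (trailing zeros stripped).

Answer: (0, 0)
(12, 0)
(30, 0)

Derivation:
Executing turtle program step by step:
Start: pos=(0,0), heading=0, pen down
FD 12: (0,0) -> (12,0) [heading=0, draw]
FD 18: (12,0) -> (30,0) [heading=0, draw]
RT 90: heading 0 -> 270
Final: pos=(30,0), heading=270, 2 segment(s) drawn
Waypoints (3 total):
(0, 0)
(12, 0)
(30, 0)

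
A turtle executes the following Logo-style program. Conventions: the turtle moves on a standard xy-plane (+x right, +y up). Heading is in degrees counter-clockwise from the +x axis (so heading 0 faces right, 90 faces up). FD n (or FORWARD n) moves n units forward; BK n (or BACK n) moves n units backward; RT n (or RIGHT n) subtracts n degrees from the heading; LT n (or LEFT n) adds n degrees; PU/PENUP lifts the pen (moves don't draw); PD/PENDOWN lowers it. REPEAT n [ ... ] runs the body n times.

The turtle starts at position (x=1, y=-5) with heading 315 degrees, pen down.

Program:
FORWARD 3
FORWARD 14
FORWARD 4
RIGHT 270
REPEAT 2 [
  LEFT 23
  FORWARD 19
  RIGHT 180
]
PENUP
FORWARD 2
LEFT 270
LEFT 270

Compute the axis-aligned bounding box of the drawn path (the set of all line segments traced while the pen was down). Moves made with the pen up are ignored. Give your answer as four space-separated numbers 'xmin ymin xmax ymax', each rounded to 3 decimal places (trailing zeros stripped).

Executing turtle program step by step:
Start: pos=(1,-5), heading=315, pen down
FD 3: (1,-5) -> (3.121,-7.121) [heading=315, draw]
FD 14: (3.121,-7.121) -> (13.021,-17.021) [heading=315, draw]
FD 4: (13.021,-17.021) -> (15.849,-19.849) [heading=315, draw]
RT 270: heading 315 -> 45
REPEAT 2 [
  -- iteration 1/2 --
  LT 23: heading 45 -> 68
  FD 19: (15.849,-19.849) -> (22.967,-2.233) [heading=68, draw]
  RT 180: heading 68 -> 248
  -- iteration 2/2 --
  LT 23: heading 248 -> 271
  FD 19: (22.967,-2.233) -> (23.298,-21.23) [heading=271, draw]
  RT 180: heading 271 -> 91
]
PU: pen up
FD 2: (23.298,-21.23) -> (23.263,-19.23) [heading=91, move]
LT 270: heading 91 -> 1
LT 270: heading 1 -> 271
Final: pos=(23.263,-19.23), heading=271, 5 segment(s) drawn

Segment endpoints: x in {1, 3.121, 13.021, 15.849, 22.967, 23.298}, y in {-21.23, -19.849, -17.021, -7.121, -5, -2.233}
xmin=1, ymin=-21.23, xmax=23.298, ymax=-2.233

Answer: 1 -21.23 23.298 -2.233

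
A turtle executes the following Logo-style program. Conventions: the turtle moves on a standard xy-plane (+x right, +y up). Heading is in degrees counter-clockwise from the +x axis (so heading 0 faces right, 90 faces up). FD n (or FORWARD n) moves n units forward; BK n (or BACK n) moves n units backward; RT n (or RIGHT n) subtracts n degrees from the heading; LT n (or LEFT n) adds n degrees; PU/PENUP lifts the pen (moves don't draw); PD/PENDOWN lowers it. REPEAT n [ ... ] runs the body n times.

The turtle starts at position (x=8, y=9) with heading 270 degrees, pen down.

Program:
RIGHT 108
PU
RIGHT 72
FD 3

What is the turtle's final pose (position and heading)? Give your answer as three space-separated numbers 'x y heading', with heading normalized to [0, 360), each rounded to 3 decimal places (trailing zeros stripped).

Answer: 8 12 90

Derivation:
Executing turtle program step by step:
Start: pos=(8,9), heading=270, pen down
RT 108: heading 270 -> 162
PU: pen up
RT 72: heading 162 -> 90
FD 3: (8,9) -> (8,12) [heading=90, move]
Final: pos=(8,12), heading=90, 0 segment(s) drawn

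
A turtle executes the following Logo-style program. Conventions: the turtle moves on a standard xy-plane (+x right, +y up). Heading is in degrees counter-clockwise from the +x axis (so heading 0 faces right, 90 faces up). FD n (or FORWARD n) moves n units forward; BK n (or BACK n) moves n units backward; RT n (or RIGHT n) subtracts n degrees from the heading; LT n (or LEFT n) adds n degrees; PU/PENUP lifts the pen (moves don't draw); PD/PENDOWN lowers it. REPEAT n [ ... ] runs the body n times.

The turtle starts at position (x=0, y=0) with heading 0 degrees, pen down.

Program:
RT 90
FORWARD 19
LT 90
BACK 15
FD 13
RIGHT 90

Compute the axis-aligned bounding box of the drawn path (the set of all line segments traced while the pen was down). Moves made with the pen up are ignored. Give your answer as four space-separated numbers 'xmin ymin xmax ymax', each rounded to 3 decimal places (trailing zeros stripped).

Answer: -15 -19 0 0

Derivation:
Executing turtle program step by step:
Start: pos=(0,0), heading=0, pen down
RT 90: heading 0 -> 270
FD 19: (0,0) -> (0,-19) [heading=270, draw]
LT 90: heading 270 -> 0
BK 15: (0,-19) -> (-15,-19) [heading=0, draw]
FD 13: (-15,-19) -> (-2,-19) [heading=0, draw]
RT 90: heading 0 -> 270
Final: pos=(-2,-19), heading=270, 3 segment(s) drawn

Segment endpoints: x in {-15, -2, 0, 0}, y in {-19, 0}
xmin=-15, ymin=-19, xmax=0, ymax=0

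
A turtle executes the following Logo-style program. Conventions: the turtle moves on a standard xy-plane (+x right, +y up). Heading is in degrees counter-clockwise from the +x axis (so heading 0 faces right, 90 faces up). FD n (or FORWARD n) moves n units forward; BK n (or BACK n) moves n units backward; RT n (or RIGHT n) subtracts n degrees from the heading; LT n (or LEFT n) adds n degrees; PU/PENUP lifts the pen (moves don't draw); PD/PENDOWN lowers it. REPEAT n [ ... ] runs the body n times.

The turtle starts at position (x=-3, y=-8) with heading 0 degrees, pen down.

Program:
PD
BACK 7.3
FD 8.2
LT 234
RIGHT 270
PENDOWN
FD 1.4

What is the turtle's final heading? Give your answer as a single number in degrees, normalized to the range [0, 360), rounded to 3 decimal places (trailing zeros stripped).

Executing turtle program step by step:
Start: pos=(-3,-8), heading=0, pen down
PD: pen down
BK 7.3: (-3,-8) -> (-10.3,-8) [heading=0, draw]
FD 8.2: (-10.3,-8) -> (-2.1,-8) [heading=0, draw]
LT 234: heading 0 -> 234
RT 270: heading 234 -> 324
PD: pen down
FD 1.4: (-2.1,-8) -> (-0.967,-8.823) [heading=324, draw]
Final: pos=(-0.967,-8.823), heading=324, 3 segment(s) drawn

Answer: 324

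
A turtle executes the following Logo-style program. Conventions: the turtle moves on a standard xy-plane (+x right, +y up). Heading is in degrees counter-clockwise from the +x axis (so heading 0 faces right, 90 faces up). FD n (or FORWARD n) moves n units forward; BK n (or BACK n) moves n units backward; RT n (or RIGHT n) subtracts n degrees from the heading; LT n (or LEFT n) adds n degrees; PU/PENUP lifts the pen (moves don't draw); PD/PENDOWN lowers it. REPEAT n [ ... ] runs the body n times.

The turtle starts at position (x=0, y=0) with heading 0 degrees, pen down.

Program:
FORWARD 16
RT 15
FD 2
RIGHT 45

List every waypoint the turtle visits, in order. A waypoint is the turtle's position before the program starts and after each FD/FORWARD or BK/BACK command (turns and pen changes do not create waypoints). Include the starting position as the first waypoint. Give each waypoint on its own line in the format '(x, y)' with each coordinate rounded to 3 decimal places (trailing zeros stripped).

Answer: (0, 0)
(16, 0)
(17.932, -0.518)

Derivation:
Executing turtle program step by step:
Start: pos=(0,0), heading=0, pen down
FD 16: (0,0) -> (16,0) [heading=0, draw]
RT 15: heading 0 -> 345
FD 2: (16,0) -> (17.932,-0.518) [heading=345, draw]
RT 45: heading 345 -> 300
Final: pos=(17.932,-0.518), heading=300, 2 segment(s) drawn
Waypoints (3 total):
(0, 0)
(16, 0)
(17.932, -0.518)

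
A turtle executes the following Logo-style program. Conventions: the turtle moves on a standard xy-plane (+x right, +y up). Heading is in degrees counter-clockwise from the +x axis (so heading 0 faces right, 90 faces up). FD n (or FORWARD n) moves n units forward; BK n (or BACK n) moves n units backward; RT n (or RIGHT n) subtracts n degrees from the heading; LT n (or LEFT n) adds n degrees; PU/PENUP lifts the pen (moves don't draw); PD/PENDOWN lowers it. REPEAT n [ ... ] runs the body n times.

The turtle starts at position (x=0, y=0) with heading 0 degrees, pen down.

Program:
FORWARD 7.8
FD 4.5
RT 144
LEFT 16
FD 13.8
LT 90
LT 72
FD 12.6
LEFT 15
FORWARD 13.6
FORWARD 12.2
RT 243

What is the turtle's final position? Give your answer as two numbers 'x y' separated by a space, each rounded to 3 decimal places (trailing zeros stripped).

Answer: 31.176 15.643

Derivation:
Executing turtle program step by step:
Start: pos=(0,0), heading=0, pen down
FD 7.8: (0,0) -> (7.8,0) [heading=0, draw]
FD 4.5: (7.8,0) -> (12.3,0) [heading=0, draw]
RT 144: heading 0 -> 216
LT 16: heading 216 -> 232
FD 13.8: (12.3,0) -> (3.804,-10.875) [heading=232, draw]
LT 90: heading 232 -> 322
LT 72: heading 322 -> 34
FD 12.6: (3.804,-10.875) -> (14.25,-3.829) [heading=34, draw]
LT 15: heading 34 -> 49
FD 13.6: (14.25,-3.829) -> (23.172,6.435) [heading=49, draw]
FD 12.2: (23.172,6.435) -> (31.176,15.643) [heading=49, draw]
RT 243: heading 49 -> 166
Final: pos=(31.176,15.643), heading=166, 6 segment(s) drawn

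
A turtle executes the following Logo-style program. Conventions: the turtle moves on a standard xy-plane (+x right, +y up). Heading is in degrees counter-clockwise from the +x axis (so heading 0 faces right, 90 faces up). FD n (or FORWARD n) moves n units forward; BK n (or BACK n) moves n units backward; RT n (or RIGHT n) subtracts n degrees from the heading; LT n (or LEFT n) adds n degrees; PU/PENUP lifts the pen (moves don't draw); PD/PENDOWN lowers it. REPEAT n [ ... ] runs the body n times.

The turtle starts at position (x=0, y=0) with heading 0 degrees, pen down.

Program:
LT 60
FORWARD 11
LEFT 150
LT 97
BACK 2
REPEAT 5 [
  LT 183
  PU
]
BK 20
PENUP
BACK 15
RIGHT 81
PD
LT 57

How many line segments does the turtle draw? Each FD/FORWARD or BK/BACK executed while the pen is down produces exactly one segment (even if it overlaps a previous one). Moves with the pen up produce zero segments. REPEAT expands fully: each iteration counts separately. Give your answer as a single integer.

Executing turtle program step by step:
Start: pos=(0,0), heading=0, pen down
LT 60: heading 0 -> 60
FD 11: (0,0) -> (5.5,9.526) [heading=60, draw]
LT 150: heading 60 -> 210
LT 97: heading 210 -> 307
BK 2: (5.5,9.526) -> (4.296,11.124) [heading=307, draw]
REPEAT 5 [
  -- iteration 1/5 --
  LT 183: heading 307 -> 130
  PU: pen up
  -- iteration 2/5 --
  LT 183: heading 130 -> 313
  PU: pen up
  -- iteration 3/5 --
  LT 183: heading 313 -> 136
  PU: pen up
  -- iteration 4/5 --
  LT 183: heading 136 -> 319
  PU: pen up
  -- iteration 5/5 --
  LT 183: heading 319 -> 142
  PU: pen up
]
BK 20: (4.296,11.124) -> (20.057,-1.19) [heading=142, move]
PU: pen up
BK 15: (20.057,-1.19) -> (31.877,-10.425) [heading=142, move]
RT 81: heading 142 -> 61
PD: pen down
LT 57: heading 61 -> 118
Final: pos=(31.877,-10.425), heading=118, 2 segment(s) drawn
Segments drawn: 2

Answer: 2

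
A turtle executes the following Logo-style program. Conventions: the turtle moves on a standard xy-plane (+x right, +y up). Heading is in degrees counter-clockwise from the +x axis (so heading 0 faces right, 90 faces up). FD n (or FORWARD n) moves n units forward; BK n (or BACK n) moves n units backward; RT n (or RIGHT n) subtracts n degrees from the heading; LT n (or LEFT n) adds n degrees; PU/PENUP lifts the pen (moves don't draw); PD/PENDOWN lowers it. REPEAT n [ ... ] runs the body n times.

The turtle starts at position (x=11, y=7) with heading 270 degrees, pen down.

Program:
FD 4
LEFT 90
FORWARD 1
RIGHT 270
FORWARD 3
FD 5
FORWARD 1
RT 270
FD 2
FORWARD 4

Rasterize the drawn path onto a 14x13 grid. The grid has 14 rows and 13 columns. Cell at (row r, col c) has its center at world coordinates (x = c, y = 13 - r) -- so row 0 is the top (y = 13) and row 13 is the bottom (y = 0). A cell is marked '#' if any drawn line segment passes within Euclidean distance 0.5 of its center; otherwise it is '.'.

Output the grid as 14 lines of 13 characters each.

Segment 0: (11,7) -> (11,3)
Segment 1: (11,3) -> (12,3)
Segment 2: (12,3) -> (12,6)
Segment 3: (12,6) -> (12,11)
Segment 4: (12,11) -> (12,12)
Segment 5: (12,12) -> (10,12)
Segment 6: (10,12) -> (6,12)

Answer: .............
......#######
............#
............#
............#
............#
...........##
...........##
...........##
...........##
...........##
.............
.............
.............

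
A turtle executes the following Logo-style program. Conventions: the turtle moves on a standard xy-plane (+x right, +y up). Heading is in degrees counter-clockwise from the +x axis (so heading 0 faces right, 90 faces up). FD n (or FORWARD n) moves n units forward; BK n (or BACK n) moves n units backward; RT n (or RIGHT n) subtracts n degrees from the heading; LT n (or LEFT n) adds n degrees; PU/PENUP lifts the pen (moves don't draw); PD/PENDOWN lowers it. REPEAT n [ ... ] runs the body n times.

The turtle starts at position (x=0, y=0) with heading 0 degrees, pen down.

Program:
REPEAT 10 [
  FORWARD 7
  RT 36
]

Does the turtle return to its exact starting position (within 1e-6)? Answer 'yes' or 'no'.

Answer: yes

Derivation:
Executing turtle program step by step:
Start: pos=(0,0), heading=0, pen down
REPEAT 10 [
  -- iteration 1/10 --
  FD 7: (0,0) -> (7,0) [heading=0, draw]
  RT 36: heading 0 -> 324
  -- iteration 2/10 --
  FD 7: (7,0) -> (12.663,-4.114) [heading=324, draw]
  RT 36: heading 324 -> 288
  -- iteration 3/10 --
  FD 7: (12.663,-4.114) -> (14.826,-10.772) [heading=288, draw]
  RT 36: heading 288 -> 252
  -- iteration 4/10 --
  FD 7: (14.826,-10.772) -> (12.663,-17.429) [heading=252, draw]
  RT 36: heading 252 -> 216
  -- iteration 5/10 --
  FD 7: (12.663,-17.429) -> (7,-21.544) [heading=216, draw]
  RT 36: heading 216 -> 180
  -- iteration 6/10 --
  FD 7: (7,-21.544) -> (0,-21.544) [heading=180, draw]
  RT 36: heading 180 -> 144
  -- iteration 7/10 --
  FD 7: (0,-21.544) -> (-5.663,-17.429) [heading=144, draw]
  RT 36: heading 144 -> 108
  -- iteration 8/10 --
  FD 7: (-5.663,-17.429) -> (-7.826,-10.772) [heading=108, draw]
  RT 36: heading 108 -> 72
  -- iteration 9/10 --
  FD 7: (-7.826,-10.772) -> (-5.663,-4.114) [heading=72, draw]
  RT 36: heading 72 -> 36
  -- iteration 10/10 --
  FD 7: (-5.663,-4.114) -> (0,0) [heading=36, draw]
  RT 36: heading 36 -> 0
]
Final: pos=(0,0), heading=0, 10 segment(s) drawn

Start position: (0, 0)
Final position: (0, 0)
Distance = 0; < 1e-6 -> CLOSED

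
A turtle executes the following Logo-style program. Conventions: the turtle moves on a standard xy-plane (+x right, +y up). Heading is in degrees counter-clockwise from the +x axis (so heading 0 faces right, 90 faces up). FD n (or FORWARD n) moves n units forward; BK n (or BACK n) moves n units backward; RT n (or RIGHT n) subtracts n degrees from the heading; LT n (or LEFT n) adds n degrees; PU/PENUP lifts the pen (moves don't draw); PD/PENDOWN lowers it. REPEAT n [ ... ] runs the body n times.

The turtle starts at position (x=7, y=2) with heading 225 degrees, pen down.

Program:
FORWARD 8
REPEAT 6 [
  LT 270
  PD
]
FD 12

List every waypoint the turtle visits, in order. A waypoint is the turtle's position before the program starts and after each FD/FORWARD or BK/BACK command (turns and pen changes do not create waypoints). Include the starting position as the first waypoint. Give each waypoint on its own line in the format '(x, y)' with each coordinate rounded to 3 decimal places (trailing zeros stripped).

Answer: (7, 2)
(1.343, -3.657)
(9.828, 4.828)

Derivation:
Executing turtle program step by step:
Start: pos=(7,2), heading=225, pen down
FD 8: (7,2) -> (1.343,-3.657) [heading=225, draw]
REPEAT 6 [
  -- iteration 1/6 --
  LT 270: heading 225 -> 135
  PD: pen down
  -- iteration 2/6 --
  LT 270: heading 135 -> 45
  PD: pen down
  -- iteration 3/6 --
  LT 270: heading 45 -> 315
  PD: pen down
  -- iteration 4/6 --
  LT 270: heading 315 -> 225
  PD: pen down
  -- iteration 5/6 --
  LT 270: heading 225 -> 135
  PD: pen down
  -- iteration 6/6 --
  LT 270: heading 135 -> 45
  PD: pen down
]
FD 12: (1.343,-3.657) -> (9.828,4.828) [heading=45, draw]
Final: pos=(9.828,4.828), heading=45, 2 segment(s) drawn
Waypoints (3 total):
(7, 2)
(1.343, -3.657)
(9.828, 4.828)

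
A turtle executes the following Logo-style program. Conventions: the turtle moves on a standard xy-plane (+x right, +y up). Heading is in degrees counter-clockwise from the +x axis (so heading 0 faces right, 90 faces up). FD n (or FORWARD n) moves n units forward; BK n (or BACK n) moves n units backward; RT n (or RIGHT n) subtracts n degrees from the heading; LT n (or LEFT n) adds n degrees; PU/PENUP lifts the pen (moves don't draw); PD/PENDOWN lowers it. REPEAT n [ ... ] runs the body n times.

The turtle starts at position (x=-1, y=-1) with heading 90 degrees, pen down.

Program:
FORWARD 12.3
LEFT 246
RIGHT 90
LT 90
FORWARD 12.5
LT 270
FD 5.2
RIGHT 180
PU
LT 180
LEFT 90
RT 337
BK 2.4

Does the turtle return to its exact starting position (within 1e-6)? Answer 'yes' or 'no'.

Answer: no

Derivation:
Executing turtle program step by step:
Start: pos=(-1,-1), heading=90, pen down
FD 12.3: (-1,-1) -> (-1,11.3) [heading=90, draw]
LT 246: heading 90 -> 336
RT 90: heading 336 -> 246
LT 90: heading 246 -> 336
FD 12.5: (-1,11.3) -> (10.419,6.216) [heading=336, draw]
LT 270: heading 336 -> 246
FD 5.2: (10.419,6.216) -> (8.304,1.465) [heading=246, draw]
RT 180: heading 246 -> 66
PU: pen up
LT 180: heading 66 -> 246
LT 90: heading 246 -> 336
RT 337: heading 336 -> 359
BK 2.4: (8.304,1.465) -> (5.905,1.507) [heading=359, move]
Final: pos=(5.905,1.507), heading=359, 3 segment(s) drawn

Start position: (-1, -1)
Final position: (5.905, 1.507)
Distance = 7.346; >= 1e-6 -> NOT closed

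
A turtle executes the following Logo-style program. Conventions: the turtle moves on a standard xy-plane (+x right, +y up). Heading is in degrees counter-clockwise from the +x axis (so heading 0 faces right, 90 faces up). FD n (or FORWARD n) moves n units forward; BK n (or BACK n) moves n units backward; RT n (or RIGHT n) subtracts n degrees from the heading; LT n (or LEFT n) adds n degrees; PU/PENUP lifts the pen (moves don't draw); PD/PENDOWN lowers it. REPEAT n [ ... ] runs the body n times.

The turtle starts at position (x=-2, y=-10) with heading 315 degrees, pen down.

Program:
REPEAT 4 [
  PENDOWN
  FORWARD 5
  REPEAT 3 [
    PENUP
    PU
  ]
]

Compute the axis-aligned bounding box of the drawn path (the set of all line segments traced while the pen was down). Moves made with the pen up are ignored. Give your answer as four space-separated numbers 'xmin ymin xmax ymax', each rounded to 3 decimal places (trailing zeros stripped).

Answer: -2 -24.142 12.142 -10

Derivation:
Executing turtle program step by step:
Start: pos=(-2,-10), heading=315, pen down
REPEAT 4 [
  -- iteration 1/4 --
  PD: pen down
  FD 5: (-2,-10) -> (1.536,-13.536) [heading=315, draw]
  REPEAT 3 [
    -- iteration 1/3 --
    PU: pen up
    PU: pen up
    -- iteration 2/3 --
    PU: pen up
    PU: pen up
    -- iteration 3/3 --
    PU: pen up
    PU: pen up
  ]
  -- iteration 2/4 --
  PD: pen down
  FD 5: (1.536,-13.536) -> (5.071,-17.071) [heading=315, draw]
  REPEAT 3 [
    -- iteration 1/3 --
    PU: pen up
    PU: pen up
    -- iteration 2/3 --
    PU: pen up
    PU: pen up
    -- iteration 3/3 --
    PU: pen up
    PU: pen up
  ]
  -- iteration 3/4 --
  PD: pen down
  FD 5: (5.071,-17.071) -> (8.607,-20.607) [heading=315, draw]
  REPEAT 3 [
    -- iteration 1/3 --
    PU: pen up
    PU: pen up
    -- iteration 2/3 --
    PU: pen up
    PU: pen up
    -- iteration 3/3 --
    PU: pen up
    PU: pen up
  ]
  -- iteration 4/4 --
  PD: pen down
  FD 5: (8.607,-20.607) -> (12.142,-24.142) [heading=315, draw]
  REPEAT 3 [
    -- iteration 1/3 --
    PU: pen up
    PU: pen up
    -- iteration 2/3 --
    PU: pen up
    PU: pen up
    -- iteration 3/3 --
    PU: pen up
    PU: pen up
  ]
]
Final: pos=(12.142,-24.142), heading=315, 4 segment(s) drawn

Segment endpoints: x in {-2, 1.536, 5.071, 8.607, 12.142}, y in {-24.142, -20.607, -17.071, -13.536, -10}
xmin=-2, ymin=-24.142, xmax=12.142, ymax=-10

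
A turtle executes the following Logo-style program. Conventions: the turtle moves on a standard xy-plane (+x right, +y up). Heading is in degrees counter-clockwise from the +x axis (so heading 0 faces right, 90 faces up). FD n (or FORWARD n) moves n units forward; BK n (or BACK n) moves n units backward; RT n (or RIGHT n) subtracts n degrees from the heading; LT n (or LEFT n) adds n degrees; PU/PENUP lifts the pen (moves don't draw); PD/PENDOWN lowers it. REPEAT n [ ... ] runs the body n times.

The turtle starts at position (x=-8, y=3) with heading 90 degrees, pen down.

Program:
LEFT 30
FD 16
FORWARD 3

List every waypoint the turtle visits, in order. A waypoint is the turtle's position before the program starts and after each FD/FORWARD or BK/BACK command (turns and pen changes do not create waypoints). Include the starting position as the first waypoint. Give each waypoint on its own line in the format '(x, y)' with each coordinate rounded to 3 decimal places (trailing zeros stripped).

Executing turtle program step by step:
Start: pos=(-8,3), heading=90, pen down
LT 30: heading 90 -> 120
FD 16: (-8,3) -> (-16,16.856) [heading=120, draw]
FD 3: (-16,16.856) -> (-17.5,19.454) [heading=120, draw]
Final: pos=(-17.5,19.454), heading=120, 2 segment(s) drawn
Waypoints (3 total):
(-8, 3)
(-16, 16.856)
(-17.5, 19.454)

Answer: (-8, 3)
(-16, 16.856)
(-17.5, 19.454)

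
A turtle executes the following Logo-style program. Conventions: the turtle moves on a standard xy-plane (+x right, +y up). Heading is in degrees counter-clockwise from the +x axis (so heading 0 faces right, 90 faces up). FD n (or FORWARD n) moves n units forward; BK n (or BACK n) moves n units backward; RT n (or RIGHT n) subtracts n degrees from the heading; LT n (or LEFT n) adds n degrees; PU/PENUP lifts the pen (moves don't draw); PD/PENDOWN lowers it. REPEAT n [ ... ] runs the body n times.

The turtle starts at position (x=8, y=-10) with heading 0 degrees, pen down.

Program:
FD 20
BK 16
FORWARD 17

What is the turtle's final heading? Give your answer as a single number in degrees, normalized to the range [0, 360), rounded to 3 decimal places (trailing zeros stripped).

Answer: 0

Derivation:
Executing turtle program step by step:
Start: pos=(8,-10), heading=0, pen down
FD 20: (8,-10) -> (28,-10) [heading=0, draw]
BK 16: (28,-10) -> (12,-10) [heading=0, draw]
FD 17: (12,-10) -> (29,-10) [heading=0, draw]
Final: pos=(29,-10), heading=0, 3 segment(s) drawn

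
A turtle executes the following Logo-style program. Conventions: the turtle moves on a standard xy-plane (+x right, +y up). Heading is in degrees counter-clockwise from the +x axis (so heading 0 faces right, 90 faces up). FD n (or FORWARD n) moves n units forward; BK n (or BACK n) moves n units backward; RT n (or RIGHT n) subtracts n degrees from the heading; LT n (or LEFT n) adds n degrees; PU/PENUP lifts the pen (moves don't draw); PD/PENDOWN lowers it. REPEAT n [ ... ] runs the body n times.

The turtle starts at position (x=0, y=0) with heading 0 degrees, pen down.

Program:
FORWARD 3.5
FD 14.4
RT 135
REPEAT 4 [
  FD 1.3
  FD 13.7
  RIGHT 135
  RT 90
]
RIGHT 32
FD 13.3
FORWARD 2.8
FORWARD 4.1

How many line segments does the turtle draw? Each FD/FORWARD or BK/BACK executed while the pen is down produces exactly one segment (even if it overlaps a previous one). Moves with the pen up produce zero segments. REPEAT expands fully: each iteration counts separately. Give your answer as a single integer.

Answer: 13

Derivation:
Executing turtle program step by step:
Start: pos=(0,0), heading=0, pen down
FD 3.5: (0,0) -> (3.5,0) [heading=0, draw]
FD 14.4: (3.5,0) -> (17.9,0) [heading=0, draw]
RT 135: heading 0 -> 225
REPEAT 4 [
  -- iteration 1/4 --
  FD 1.3: (17.9,0) -> (16.981,-0.919) [heading=225, draw]
  FD 13.7: (16.981,-0.919) -> (7.293,-10.607) [heading=225, draw]
  RT 135: heading 225 -> 90
  RT 90: heading 90 -> 0
  -- iteration 2/4 --
  FD 1.3: (7.293,-10.607) -> (8.593,-10.607) [heading=0, draw]
  FD 13.7: (8.593,-10.607) -> (22.293,-10.607) [heading=0, draw]
  RT 135: heading 0 -> 225
  RT 90: heading 225 -> 135
  -- iteration 3/4 --
  FD 1.3: (22.293,-10.607) -> (21.374,-9.687) [heading=135, draw]
  FD 13.7: (21.374,-9.687) -> (11.687,0) [heading=135, draw]
  RT 135: heading 135 -> 0
  RT 90: heading 0 -> 270
  -- iteration 4/4 --
  FD 1.3: (11.687,0) -> (11.687,-1.3) [heading=270, draw]
  FD 13.7: (11.687,-1.3) -> (11.687,-15) [heading=270, draw]
  RT 135: heading 270 -> 135
  RT 90: heading 135 -> 45
]
RT 32: heading 45 -> 13
FD 13.3: (11.687,-15) -> (24.646,-12.008) [heading=13, draw]
FD 2.8: (24.646,-12.008) -> (27.374,-11.378) [heading=13, draw]
FD 4.1: (27.374,-11.378) -> (31.369,-10.456) [heading=13, draw]
Final: pos=(31.369,-10.456), heading=13, 13 segment(s) drawn
Segments drawn: 13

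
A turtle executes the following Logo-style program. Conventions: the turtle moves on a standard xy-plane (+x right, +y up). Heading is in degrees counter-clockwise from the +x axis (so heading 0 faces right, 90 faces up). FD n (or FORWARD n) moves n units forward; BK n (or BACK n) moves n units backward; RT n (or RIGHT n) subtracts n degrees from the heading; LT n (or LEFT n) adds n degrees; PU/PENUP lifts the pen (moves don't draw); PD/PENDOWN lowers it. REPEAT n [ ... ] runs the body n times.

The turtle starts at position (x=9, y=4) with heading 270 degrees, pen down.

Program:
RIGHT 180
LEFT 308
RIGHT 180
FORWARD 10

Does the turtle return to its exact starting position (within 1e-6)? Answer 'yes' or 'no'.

Answer: no

Derivation:
Executing turtle program step by step:
Start: pos=(9,4), heading=270, pen down
RT 180: heading 270 -> 90
LT 308: heading 90 -> 38
RT 180: heading 38 -> 218
FD 10: (9,4) -> (1.12,-2.157) [heading=218, draw]
Final: pos=(1.12,-2.157), heading=218, 1 segment(s) drawn

Start position: (9, 4)
Final position: (1.12, -2.157)
Distance = 10; >= 1e-6 -> NOT closed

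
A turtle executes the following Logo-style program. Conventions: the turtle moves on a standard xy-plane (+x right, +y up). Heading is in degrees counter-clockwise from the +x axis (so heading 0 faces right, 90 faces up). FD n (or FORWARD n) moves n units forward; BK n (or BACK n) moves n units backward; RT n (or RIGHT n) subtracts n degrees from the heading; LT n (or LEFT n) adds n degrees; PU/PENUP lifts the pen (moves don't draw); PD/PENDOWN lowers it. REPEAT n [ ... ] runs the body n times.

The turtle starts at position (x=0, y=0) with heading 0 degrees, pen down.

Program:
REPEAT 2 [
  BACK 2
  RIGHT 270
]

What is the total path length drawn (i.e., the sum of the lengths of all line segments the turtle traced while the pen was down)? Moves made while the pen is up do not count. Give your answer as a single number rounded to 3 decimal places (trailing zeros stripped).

Answer: 4

Derivation:
Executing turtle program step by step:
Start: pos=(0,0), heading=0, pen down
REPEAT 2 [
  -- iteration 1/2 --
  BK 2: (0,0) -> (-2,0) [heading=0, draw]
  RT 270: heading 0 -> 90
  -- iteration 2/2 --
  BK 2: (-2,0) -> (-2,-2) [heading=90, draw]
  RT 270: heading 90 -> 180
]
Final: pos=(-2,-2), heading=180, 2 segment(s) drawn

Segment lengths:
  seg 1: (0,0) -> (-2,0), length = 2
  seg 2: (-2,0) -> (-2,-2), length = 2
Total = 4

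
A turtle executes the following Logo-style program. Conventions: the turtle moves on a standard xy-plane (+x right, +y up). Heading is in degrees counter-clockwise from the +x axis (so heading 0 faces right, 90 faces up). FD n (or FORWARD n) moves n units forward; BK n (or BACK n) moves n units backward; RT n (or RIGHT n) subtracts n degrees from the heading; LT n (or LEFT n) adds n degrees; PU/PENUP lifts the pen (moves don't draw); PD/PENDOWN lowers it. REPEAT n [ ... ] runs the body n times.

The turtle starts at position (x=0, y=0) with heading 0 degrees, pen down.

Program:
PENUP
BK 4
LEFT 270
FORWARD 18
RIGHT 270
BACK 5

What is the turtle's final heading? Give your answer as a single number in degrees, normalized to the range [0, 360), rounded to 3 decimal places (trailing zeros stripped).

Executing turtle program step by step:
Start: pos=(0,0), heading=0, pen down
PU: pen up
BK 4: (0,0) -> (-4,0) [heading=0, move]
LT 270: heading 0 -> 270
FD 18: (-4,0) -> (-4,-18) [heading=270, move]
RT 270: heading 270 -> 0
BK 5: (-4,-18) -> (-9,-18) [heading=0, move]
Final: pos=(-9,-18), heading=0, 0 segment(s) drawn

Answer: 0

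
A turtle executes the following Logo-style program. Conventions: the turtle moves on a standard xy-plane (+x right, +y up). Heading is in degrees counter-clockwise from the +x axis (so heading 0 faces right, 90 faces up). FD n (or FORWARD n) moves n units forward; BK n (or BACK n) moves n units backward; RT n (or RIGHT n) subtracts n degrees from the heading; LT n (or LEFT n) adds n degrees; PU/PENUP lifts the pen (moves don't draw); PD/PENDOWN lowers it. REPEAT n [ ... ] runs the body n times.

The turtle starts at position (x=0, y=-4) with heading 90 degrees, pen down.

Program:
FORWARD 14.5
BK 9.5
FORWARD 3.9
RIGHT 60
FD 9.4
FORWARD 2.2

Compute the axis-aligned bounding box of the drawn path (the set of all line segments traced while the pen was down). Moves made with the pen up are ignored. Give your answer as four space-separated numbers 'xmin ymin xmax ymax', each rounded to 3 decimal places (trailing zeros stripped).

Executing turtle program step by step:
Start: pos=(0,-4), heading=90, pen down
FD 14.5: (0,-4) -> (0,10.5) [heading=90, draw]
BK 9.5: (0,10.5) -> (0,1) [heading=90, draw]
FD 3.9: (0,1) -> (0,4.9) [heading=90, draw]
RT 60: heading 90 -> 30
FD 9.4: (0,4.9) -> (8.141,9.6) [heading=30, draw]
FD 2.2: (8.141,9.6) -> (10.046,10.7) [heading=30, draw]
Final: pos=(10.046,10.7), heading=30, 5 segment(s) drawn

Segment endpoints: x in {0, 0, 0, 0, 8.141, 10.046}, y in {-4, 1, 4.9, 9.6, 10.5, 10.7}
xmin=0, ymin=-4, xmax=10.046, ymax=10.7

Answer: 0 -4 10.046 10.7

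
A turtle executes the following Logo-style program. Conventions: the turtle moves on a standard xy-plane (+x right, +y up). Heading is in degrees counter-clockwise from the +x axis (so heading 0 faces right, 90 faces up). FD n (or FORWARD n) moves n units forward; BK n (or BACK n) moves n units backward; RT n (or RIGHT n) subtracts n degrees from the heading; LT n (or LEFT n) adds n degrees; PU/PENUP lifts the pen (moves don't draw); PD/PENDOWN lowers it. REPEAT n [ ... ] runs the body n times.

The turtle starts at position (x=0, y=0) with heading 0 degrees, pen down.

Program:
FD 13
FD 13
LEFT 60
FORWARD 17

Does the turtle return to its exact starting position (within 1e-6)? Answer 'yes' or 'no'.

Executing turtle program step by step:
Start: pos=(0,0), heading=0, pen down
FD 13: (0,0) -> (13,0) [heading=0, draw]
FD 13: (13,0) -> (26,0) [heading=0, draw]
LT 60: heading 0 -> 60
FD 17: (26,0) -> (34.5,14.722) [heading=60, draw]
Final: pos=(34.5,14.722), heading=60, 3 segment(s) drawn

Start position: (0, 0)
Final position: (34.5, 14.722)
Distance = 37.51; >= 1e-6 -> NOT closed

Answer: no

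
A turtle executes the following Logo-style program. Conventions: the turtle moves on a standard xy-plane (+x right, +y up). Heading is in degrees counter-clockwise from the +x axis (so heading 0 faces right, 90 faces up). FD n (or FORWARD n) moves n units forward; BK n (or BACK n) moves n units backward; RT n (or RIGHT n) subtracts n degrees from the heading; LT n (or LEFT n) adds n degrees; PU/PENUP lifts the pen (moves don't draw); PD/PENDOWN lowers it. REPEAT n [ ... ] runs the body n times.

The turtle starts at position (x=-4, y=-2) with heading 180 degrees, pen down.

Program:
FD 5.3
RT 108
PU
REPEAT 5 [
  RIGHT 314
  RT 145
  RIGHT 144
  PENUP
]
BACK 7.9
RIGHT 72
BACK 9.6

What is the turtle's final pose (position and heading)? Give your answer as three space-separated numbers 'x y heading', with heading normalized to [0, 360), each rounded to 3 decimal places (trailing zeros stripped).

Answer: -6.098 11.827 225

Derivation:
Executing turtle program step by step:
Start: pos=(-4,-2), heading=180, pen down
FD 5.3: (-4,-2) -> (-9.3,-2) [heading=180, draw]
RT 108: heading 180 -> 72
PU: pen up
REPEAT 5 [
  -- iteration 1/5 --
  RT 314: heading 72 -> 118
  RT 145: heading 118 -> 333
  RT 144: heading 333 -> 189
  PU: pen up
  -- iteration 2/5 --
  RT 314: heading 189 -> 235
  RT 145: heading 235 -> 90
  RT 144: heading 90 -> 306
  PU: pen up
  -- iteration 3/5 --
  RT 314: heading 306 -> 352
  RT 145: heading 352 -> 207
  RT 144: heading 207 -> 63
  PU: pen up
  -- iteration 4/5 --
  RT 314: heading 63 -> 109
  RT 145: heading 109 -> 324
  RT 144: heading 324 -> 180
  PU: pen up
  -- iteration 5/5 --
  RT 314: heading 180 -> 226
  RT 145: heading 226 -> 81
  RT 144: heading 81 -> 297
  PU: pen up
]
BK 7.9: (-9.3,-2) -> (-12.887,5.039) [heading=297, move]
RT 72: heading 297 -> 225
BK 9.6: (-12.887,5.039) -> (-6.098,11.827) [heading=225, move]
Final: pos=(-6.098,11.827), heading=225, 1 segment(s) drawn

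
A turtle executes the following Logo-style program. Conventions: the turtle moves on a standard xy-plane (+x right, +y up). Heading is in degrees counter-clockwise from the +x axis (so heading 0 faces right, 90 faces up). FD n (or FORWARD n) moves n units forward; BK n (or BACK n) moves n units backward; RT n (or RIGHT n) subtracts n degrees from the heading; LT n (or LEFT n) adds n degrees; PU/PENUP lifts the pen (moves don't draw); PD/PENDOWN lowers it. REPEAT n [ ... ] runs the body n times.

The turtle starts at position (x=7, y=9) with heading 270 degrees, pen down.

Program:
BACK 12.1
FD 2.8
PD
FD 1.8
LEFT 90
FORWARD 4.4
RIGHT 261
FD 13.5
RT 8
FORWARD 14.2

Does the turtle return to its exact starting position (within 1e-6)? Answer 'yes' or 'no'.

Executing turtle program step by step:
Start: pos=(7,9), heading=270, pen down
BK 12.1: (7,9) -> (7,21.1) [heading=270, draw]
FD 2.8: (7,21.1) -> (7,18.3) [heading=270, draw]
PD: pen down
FD 1.8: (7,18.3) -> (7,16.5) [heading=270, draw]
LT 90: heading 270 -> 0
FD 4.4: (7,16.5) -> (11.4,16.5) [heading=0, draw]
RT 261: heading 0 -> 99
FD 13.5: (11.4,16.5) -> (9.288,29.834) [heading=99, draw]
RT 8: heading 99 -> 91
FD 14.2: (9.288,29.834) -> (9.04,44.032) [heading=91, draw]
Final: pos=(9.04,44.032), heading=91, 6 segment(s) drawn

Start position: (7, 9)
Final position: (9.04, 44.032)
Distance = 35.091; >= 1e-6 -> NOT closed

Answer: no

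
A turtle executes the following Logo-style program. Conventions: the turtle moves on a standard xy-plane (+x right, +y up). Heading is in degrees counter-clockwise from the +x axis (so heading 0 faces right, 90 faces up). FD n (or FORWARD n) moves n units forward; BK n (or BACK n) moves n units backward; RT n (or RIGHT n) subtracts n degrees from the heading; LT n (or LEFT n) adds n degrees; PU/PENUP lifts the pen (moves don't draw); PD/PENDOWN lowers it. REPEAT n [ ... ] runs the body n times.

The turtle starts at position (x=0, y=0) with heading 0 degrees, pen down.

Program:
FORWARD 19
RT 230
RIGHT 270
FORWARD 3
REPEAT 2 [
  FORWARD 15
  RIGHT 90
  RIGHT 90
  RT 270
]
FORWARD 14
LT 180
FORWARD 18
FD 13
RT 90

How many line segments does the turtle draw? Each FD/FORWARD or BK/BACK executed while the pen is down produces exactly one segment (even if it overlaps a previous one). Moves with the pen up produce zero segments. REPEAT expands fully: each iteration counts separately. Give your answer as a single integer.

Answer: 7

Derivation:
Executing turtle program step by step:
Start: pos=(0,0), heading=0, pen down
FD 19: (0,0) -> (19,0) [heading=0, draw]
RT 230: heading 0 -> 130
RT 270: heading 130 -> 220
FD 3: (19,0) -> (16.702,-1.928) [heading=220, draw]
REPEAT 2 [
  -- iteration 1/2 --
  FD 15: (16.702,-1.928) -> (5.211,-11.57) [heading=220, draw]
  RT 90: heading 220 -> 130
  RT 90: heading 130 -> 40
  RT 270: heading 40 -> 130
  -- iteration 2/2 --
  FD 15: (5.211,-11.57) -> (-4.431,-0.08) [heading=130, draw]
  RT 90: heading 130 -> 40
  RT 90: heading 40 -> 310
  RT 270: heading 310 -> 40
]
FD 14: (-4.431,-0.08) -> (6.294,8.92) [heading=40, draw]
LT 180: heading 40 -> 220
FD 18: (6.294,8.92) -> (-7.495,-2.651) [heading=220, draw]
FD 13: (-7.495,-2.651) -> (-17.453,-11.007) [heading=220, draw]
RT 90: heading 220 -> 130
Final: pos=(-17.453,-11.007), heading=130, 7 segment(s) drawn
Segments drawn: 7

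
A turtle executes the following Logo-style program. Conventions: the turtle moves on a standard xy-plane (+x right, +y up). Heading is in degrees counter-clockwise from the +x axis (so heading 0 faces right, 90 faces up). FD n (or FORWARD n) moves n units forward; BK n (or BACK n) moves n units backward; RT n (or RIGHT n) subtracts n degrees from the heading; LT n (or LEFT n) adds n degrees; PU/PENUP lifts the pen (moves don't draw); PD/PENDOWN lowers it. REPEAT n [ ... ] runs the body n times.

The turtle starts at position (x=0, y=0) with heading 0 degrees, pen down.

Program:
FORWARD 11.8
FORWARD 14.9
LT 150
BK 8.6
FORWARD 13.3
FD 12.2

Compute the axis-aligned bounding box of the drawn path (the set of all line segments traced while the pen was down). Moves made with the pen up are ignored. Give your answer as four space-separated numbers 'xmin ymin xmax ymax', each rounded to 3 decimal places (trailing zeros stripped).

Answer: 0 -4.3 34.148 8.45

Derivation:
Executing turtle program step by step:
Start: pos=(0,0), heading=0, pen down
FD 11.8: (0,0) -> (11.8,0) [heading=0, draw]
FD 14.9: (11.8,0) -> (26.7,0) [heading=0, draw]
LT 150: heading 0 -> 150
BK 8.6: (26.7,0) -> (34.148,-4.3) [heading=150, draw]
FD 13.3: (34.148,-4.3) -> (22.63,2.35) [heading=150, draw]
FD 12.2: (22.63,2.35) -> (12.064,8.45) [heading=150, draw]
Final: pos=(12.064,8.45), heading=150, 5 segment(s) drawn

Segment endpoints: x in {0, 11.8, 12.064, 22.63, 26.7, 34.148}, y in {-4.3, 0, 2.35, 8.45}
xmin=0, ymin=-4.3, xmax=34.148, ymax=8.45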